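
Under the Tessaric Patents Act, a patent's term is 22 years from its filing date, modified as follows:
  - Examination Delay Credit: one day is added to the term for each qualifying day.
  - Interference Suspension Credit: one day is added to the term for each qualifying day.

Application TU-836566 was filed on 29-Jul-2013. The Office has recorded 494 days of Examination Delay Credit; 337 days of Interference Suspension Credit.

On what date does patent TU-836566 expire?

Base term: filing date + 22 years → 29 July 2035.
Examination Delay Credit: +494 days → 4 December 2036.
Interference Suspension Credit: +337 days → 6 November 2037.

November 6, 2037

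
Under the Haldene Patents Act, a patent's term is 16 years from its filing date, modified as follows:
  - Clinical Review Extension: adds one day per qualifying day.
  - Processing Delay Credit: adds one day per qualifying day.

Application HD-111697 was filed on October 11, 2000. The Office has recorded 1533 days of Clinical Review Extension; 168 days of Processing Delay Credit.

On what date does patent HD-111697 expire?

June 8, 2021

Base term: filing date + 16 years → 11 October 2016.
Clinical Review Extension: +1533 days → 22 December 2020.
Processing Delay Credit: +168 days → 8 June 2021.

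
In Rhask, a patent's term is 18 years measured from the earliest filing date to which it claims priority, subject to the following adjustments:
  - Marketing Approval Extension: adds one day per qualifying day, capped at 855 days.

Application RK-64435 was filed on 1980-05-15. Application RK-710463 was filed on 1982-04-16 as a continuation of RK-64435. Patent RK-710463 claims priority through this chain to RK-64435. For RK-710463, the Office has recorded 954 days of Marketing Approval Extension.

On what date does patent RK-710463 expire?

2000-09-16

Earliest priority filing: 15 May 1980.
Base term: 15 May 1980 + 18 years → 15 May 1998.
Marketing Approval Extension: 954 days claimed exceeds the 855-day cap, so +855 days → 16 September 2000.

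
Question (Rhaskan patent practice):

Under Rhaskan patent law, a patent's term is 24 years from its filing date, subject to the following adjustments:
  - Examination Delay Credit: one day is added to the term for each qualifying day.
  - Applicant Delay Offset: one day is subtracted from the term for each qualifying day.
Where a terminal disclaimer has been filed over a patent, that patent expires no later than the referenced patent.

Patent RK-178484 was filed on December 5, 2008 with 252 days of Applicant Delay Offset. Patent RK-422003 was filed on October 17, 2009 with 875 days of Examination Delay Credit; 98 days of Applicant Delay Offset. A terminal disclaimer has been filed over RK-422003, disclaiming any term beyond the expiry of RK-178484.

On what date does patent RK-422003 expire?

Natural term of RK-422003:
  Base: filing + 24 years → 17 October 2033.
  Examination Delay Credit: +875 days → 10 March 2036.
  Applicant Delay Offset: −98 days → 3 December 2035.
Expiry of referenced patent RK-178484:
  Base: filing + 24 years → 5 December 2032.
  Applicant Delay Offset: −252 days → 28 March 2032.
Terminal disclaimer: RK-422003 expires on the earlier of 3 December 2035 and 28 March 2032.

2032-03-28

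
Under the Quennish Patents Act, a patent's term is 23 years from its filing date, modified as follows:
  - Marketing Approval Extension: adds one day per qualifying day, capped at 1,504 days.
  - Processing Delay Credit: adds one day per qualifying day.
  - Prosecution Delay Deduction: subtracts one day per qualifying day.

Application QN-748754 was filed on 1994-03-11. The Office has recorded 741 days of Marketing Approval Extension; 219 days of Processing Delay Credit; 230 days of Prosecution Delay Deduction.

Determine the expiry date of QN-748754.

Base term: filing date + 23 years → 11 March 2017.
Marketing Approval Extension: 741 days (within the 1504-day cap) → +741 days → 22 March 2019.
Processing Delay Credit: +219 days → 27 October 2019.
Prosecution Delay Deduction: −230 days → 11 March 2019.

2019-03-11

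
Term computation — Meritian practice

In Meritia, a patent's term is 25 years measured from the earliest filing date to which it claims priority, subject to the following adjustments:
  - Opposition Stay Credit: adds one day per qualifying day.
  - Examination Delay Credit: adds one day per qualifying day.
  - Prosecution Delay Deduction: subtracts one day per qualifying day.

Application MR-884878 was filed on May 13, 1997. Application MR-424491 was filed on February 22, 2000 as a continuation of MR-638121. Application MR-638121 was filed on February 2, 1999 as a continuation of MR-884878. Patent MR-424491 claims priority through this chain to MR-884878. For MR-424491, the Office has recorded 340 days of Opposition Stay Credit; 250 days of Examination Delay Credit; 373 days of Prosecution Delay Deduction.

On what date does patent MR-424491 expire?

December 16, 2022

Earliest priority filing: 13 May 1997.
Base term: 13 May 1997 + 25 years → 13 May 2022.
Opposition Stay Credit: +340 days → 18 April 2023.
Examination Delay Credit: +250 days → 24 December 2023.
Prosecution Delay Deduction: −373 days → 16 December 2022.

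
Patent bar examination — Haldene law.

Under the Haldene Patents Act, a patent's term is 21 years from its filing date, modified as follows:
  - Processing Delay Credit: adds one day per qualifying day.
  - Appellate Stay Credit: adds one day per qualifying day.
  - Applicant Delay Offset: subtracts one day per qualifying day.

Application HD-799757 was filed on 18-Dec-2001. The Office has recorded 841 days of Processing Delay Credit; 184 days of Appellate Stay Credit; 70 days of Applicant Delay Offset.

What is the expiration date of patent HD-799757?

2025-07-30

Base term: filing date + 21 years → 18 December 2022.
Processing Delay Credit: +841 days → 7 April 2025.
Appellate Stay Credit: +184 days → 8 October 2025.
Applicant Delay Offset: −70 days → 30 July 2025.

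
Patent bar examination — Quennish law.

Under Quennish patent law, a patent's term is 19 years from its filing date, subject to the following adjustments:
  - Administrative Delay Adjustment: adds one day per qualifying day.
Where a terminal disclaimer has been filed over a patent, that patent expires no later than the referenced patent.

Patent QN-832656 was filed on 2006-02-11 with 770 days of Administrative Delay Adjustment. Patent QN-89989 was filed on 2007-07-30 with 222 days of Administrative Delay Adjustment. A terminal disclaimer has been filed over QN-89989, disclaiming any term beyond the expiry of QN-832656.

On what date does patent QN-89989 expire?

March 9, 2027

Natural term of QN-89989:
  Base: filing + 19 years → 30 July 2026.
  Administrative Delay Adjustment: +222 days → 9 March 2027.
Expiry of referenced patent QN-832656:
  Base: filing + 19 years → 11 February 2025.
  Administrative Delay Adjustment: +770 days → 23 March 2027.
Terminal disclaimer: QN-89989 expires on the earlier of 9 March 2027 and 23 March 2027.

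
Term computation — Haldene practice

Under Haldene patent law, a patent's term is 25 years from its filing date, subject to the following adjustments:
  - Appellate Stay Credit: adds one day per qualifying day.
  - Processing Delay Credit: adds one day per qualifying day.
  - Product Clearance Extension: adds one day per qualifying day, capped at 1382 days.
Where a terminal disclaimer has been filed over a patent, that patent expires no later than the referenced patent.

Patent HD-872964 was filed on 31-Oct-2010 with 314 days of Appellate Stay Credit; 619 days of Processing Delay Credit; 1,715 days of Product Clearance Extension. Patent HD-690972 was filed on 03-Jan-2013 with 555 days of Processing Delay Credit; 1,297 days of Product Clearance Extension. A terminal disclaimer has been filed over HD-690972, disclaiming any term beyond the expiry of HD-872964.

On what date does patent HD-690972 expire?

Natural term of HD-690972:
  Base: filing + 25 years → 3 January 2038.
  Processing Delay Credit: +555 days → 12 July 2039.
  Product Clearance Extension: 1297 days (within the 1382-day cap) → +1297 days → 29 January 2043.
Expiry of referenced patent HD-872964:
  Base: filing + 25 years → 31 October 2035.
  Appellate Stay Credit: +314 days → 9 September 2036.
  Processing Delay Credit: +619 days → 21 May 2038.
  Product Clearance Extension: 1715 days claimed exceeds the 1382-day cap, so +1382 days → 3 March 2042.
Terminal disclaimer: HD-690972 expires on the earlier of 29 January 2043 and 3 March 2042.

2042-03-03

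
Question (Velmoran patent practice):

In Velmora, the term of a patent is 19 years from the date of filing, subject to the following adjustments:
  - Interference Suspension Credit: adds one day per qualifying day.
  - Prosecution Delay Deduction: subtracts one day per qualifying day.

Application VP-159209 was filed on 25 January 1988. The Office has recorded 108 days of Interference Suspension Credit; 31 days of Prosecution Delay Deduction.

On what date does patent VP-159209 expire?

2007-04-12

Base term: filing date + 19 years → 25 January 2007.
Interference Suspension Credit: +108 days → 13 May 2007.
Prosecution Delay Deduction: −31 days → 12 April 2007.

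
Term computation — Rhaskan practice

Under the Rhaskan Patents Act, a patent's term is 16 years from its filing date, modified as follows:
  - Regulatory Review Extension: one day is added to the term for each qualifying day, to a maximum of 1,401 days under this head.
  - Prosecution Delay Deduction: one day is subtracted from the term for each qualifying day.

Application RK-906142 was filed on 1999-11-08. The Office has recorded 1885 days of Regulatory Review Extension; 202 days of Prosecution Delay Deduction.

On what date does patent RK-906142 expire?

Base term: filing date + 16 years → 8 November 2015.
Regulatory Review Extension: 1885 days claimed exceeds the 1401-day cap, so +1401 days → 9 September 2019.
Prosecution Delay Deduction: −202 days → 19 February 2019.

2019-02-19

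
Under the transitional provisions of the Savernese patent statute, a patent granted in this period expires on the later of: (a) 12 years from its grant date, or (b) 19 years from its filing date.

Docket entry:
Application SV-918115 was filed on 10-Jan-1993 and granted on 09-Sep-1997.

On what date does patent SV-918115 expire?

2012-01-10

(a) grant + 12 years → 9 September 2009.
(b) filing + 19 years → 10 January 2012.
Later of the two: 10 January 2012.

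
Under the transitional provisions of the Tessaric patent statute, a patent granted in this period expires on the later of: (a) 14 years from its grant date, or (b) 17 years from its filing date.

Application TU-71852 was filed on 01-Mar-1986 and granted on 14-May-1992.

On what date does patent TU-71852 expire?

May 14, 2006

(a) grant + 14 years → 14 May 2006.
(b) filing + 17 years → 1 March 2003.
Later of the two: 14 May 2006.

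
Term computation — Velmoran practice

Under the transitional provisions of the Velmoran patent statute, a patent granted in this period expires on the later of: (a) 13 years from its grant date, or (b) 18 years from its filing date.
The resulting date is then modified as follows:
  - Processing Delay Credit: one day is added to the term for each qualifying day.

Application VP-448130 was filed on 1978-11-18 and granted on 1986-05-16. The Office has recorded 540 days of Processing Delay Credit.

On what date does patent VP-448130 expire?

(a) grant + 13 years → 16 May 1999.
(b) filing + 18 years → 18 November 1996.
Later of the two: 16 May 1999.
Processing Delay Credit: +540 days → 6 November 2000.

November 6, 2000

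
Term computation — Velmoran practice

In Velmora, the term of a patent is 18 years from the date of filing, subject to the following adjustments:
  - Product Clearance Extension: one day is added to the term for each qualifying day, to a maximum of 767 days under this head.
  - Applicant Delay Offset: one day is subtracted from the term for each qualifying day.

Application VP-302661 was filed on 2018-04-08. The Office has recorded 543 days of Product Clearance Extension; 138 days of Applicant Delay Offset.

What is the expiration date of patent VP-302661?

May 18, 2037

Base term: filing date + 18 years → 8 April 2036.
Product Clearance Extension: 543 days (within the 767-day cap) → +543 days → 3 October 2037.
Applicant Delay Offset: −138 days → 18 May 2037.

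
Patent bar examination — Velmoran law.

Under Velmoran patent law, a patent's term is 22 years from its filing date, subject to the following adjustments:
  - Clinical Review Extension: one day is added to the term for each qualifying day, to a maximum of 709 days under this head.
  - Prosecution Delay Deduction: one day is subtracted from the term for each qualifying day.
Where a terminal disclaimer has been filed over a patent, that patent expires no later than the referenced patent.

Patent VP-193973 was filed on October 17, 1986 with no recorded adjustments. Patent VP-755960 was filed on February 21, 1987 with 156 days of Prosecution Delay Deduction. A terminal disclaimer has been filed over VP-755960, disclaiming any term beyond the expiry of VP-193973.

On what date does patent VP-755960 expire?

Natural term of VP-755960:
  Base: filing + 22 years → 21 February 2009.
  Prosecution Delay Deduction: −156 days → 18 September 2008.
Expiry of referenced patent VP-193973:
  Base: filing + 22 years → 17 October 2008.
Terminal disclaimer: VP-755960 expires on the earlier of 18 September 2008 and 17 October 2008.

September 18, 2008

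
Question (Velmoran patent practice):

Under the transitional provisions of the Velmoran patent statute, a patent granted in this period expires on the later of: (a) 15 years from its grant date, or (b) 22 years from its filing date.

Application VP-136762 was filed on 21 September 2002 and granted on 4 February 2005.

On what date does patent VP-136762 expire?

(a) grant + 15 years → 4 February 2020.
(b) filing + 22 years → 21 September 2024.
Later of the two: 21 September 2024.

September 21, 2024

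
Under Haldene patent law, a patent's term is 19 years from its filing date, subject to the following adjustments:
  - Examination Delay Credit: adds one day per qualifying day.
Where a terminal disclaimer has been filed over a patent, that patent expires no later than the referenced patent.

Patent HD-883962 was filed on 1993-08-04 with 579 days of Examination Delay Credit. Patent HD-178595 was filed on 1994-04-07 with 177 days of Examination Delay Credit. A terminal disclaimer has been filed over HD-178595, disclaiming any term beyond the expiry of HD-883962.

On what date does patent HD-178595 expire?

Natural term of HD-178595:
  Base: filing + 19 years → 7 April 2013.
  Examination Delay Credit: +177 days → 1 October 2013.
Expiry of referenced patent HD-883962:
  Base: filing + 19 years → 4 August 2012.
  Examination Delay Credit: +579 days → 6 March 2014.
Terminal disclaimer: HD-178595 expires on the earlier of 1 October 2013 and 6 March 2014.

2013-10-01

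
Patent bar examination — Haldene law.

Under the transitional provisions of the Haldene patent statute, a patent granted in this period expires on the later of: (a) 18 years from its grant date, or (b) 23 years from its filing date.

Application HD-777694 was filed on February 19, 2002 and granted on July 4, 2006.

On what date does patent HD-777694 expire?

(a) grant + 18 years → 4 July 2024.
(b) filing + 23 years → 19 February 2025.
Later of the two: 19 February 2025.

February 19, 2025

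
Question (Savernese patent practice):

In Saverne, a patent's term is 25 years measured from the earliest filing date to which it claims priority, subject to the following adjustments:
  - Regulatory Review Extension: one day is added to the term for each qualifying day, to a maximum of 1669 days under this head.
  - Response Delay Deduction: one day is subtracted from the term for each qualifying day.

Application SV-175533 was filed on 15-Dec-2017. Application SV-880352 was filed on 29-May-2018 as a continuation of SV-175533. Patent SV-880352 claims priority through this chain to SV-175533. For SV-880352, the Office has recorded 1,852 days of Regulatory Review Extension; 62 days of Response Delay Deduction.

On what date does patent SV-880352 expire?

2047-05-10

Earliest priority filing: 15 December 2017.
Base term: 15 December 2017 + 25 years → 15 December 2042.
Regulatory Review Extension: 1852 days claimed exceeds the 1669-day cap, so +1669 days → 11 July 2047.
Response Delay Deduction: −62 days → 10 May 2047.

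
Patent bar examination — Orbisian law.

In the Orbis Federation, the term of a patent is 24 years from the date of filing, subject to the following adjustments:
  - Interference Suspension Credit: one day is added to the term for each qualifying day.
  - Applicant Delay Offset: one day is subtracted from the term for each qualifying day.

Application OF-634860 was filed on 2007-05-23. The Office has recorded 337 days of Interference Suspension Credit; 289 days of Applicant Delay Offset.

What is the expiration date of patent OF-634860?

2031-07-10

Base term: filing date + 24 years → 23 May 2031.
Interference Suspension Credit: +337 days → 24 April 2032.
Applicant Delay Offset: −289 days → 10 July 2031.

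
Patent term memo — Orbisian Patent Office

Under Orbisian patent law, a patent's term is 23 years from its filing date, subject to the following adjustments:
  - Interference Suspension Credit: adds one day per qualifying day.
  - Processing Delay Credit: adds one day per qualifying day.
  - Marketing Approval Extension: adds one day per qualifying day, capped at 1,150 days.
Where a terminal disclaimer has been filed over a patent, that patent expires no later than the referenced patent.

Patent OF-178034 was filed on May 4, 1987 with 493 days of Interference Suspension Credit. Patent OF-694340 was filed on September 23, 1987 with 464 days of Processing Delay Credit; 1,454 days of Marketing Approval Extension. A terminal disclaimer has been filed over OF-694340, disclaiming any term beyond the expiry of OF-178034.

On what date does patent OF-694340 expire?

September 9, 2011

Natural term of OF-694340:
  Base: filing + 23 years → 23 September 2010.
  Processing Delay Credit: +464 days → 31 December 2011.
  Marketing Approval Extension: 1454 days claimed exceeds the 1150-day cap, so +1150 days → 23 February 2015.
Expiry of referenced patent OF-178034:
  Base: filing + 23 years → 4 May 2010.
  Interference Suspension Credit: +493 days → 9 September 2011.
Terminal disclaimer: OF-694340 expires on the earlier of 23 February 2015 and 9 September 2011.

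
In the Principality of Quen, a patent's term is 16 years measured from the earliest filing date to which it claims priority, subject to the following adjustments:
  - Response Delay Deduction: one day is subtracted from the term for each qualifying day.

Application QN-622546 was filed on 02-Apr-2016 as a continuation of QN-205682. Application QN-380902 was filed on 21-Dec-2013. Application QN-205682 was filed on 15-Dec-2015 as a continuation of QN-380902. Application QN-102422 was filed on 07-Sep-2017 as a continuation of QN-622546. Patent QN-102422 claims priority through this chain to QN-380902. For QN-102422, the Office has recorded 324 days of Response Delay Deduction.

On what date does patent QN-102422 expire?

2029-01-31

Earliest priority filing: 21 December 2013.
Base term: 21 December 2013 + 16 years → 21 December 2029.
Response Delay Deduction: −324 days → 31 January 2029.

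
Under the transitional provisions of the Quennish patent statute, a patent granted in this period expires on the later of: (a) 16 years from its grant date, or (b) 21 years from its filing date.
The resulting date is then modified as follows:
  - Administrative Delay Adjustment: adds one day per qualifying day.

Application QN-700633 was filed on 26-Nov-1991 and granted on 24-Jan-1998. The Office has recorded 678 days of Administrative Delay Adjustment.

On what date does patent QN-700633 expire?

(a) grant + 16 years → 24 January 2014.
(b) filing + 21 years → 26 November 2012.
Later of the two: 24 January 2014.
Administrative Delay Adjustment: +678 days → 3 December 2015.

2015-12-03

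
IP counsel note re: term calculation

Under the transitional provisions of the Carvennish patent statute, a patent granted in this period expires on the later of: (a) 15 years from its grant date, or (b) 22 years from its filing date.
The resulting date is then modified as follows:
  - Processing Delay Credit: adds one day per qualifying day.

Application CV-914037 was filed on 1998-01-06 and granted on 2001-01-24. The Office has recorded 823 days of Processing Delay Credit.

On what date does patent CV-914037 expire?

(a) grant + 15 years → 24 January 2016.
(b) filing + 22 years → 6 January 2020.
Later of the two: 6 January 2020.
Processing Delay Credit: +823 days → 8 April 2022.

April 8, 2022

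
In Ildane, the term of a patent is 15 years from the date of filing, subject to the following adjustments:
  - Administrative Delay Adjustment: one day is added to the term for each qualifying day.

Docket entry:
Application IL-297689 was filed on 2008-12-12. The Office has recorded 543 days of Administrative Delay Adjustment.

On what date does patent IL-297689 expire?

Base term: filing date + 15 years → 12 December 2023.
Administrative Delay Adjustment: +543 days → 7 June 2025.

2025-06-07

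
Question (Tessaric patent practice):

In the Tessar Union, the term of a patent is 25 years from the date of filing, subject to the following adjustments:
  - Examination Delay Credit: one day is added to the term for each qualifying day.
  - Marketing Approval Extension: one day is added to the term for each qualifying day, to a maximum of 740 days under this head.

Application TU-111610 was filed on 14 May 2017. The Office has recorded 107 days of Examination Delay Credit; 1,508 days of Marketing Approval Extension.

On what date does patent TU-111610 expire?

September 7, 2044

Base term: filing date + 25 years → 14 May 2042.
Examination Delay Credit: +107 days → 29 August 2042.
Marketing Approval Extension: 1508 days claimed exceeds the 740-day cap, so +740 days → 7 September 2044.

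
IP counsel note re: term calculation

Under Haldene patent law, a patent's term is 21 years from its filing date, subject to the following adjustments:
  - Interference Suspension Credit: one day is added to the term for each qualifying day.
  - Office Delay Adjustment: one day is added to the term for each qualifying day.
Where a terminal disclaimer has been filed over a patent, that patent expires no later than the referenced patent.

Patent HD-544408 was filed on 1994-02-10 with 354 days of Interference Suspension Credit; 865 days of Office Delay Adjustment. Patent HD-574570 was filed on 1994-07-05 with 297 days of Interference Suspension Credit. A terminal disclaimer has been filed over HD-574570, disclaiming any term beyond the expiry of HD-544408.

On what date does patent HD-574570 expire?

2016-04-27

Natural term of HD-574570:
  Base: filing + 21 years → 5 July 2015.
  Interference Suspension Credit: +297 days → 27 April 2016.
Expiry of referenced patent HD-544408:
  Base: filing + 21 years → 10 February 2015.
  Interference Suspension Credit: +354 days → 30 January 2016.
  Office Delay Adjustment: +865 days → 13 June 2018.
Terminal disclaimer: HD-574570 expires on the earlier of 27 April 2016 and 13 June 2018.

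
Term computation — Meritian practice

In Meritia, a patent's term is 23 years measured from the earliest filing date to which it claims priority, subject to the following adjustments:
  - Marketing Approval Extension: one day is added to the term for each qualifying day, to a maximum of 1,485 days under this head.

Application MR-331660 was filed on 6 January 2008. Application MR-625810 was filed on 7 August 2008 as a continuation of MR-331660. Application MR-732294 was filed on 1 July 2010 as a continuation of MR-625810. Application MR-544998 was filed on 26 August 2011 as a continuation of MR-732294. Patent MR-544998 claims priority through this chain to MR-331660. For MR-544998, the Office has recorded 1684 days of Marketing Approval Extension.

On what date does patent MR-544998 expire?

2035-01-30

Earliest priority filing: 6 January 2008.
Base term: 6 January 2008 + 23 years → 6 January 2031.
Marketing Approval Extension: 1684 days claimed exceeds the 1485-day cap, so +1485 days → 30 January 2035.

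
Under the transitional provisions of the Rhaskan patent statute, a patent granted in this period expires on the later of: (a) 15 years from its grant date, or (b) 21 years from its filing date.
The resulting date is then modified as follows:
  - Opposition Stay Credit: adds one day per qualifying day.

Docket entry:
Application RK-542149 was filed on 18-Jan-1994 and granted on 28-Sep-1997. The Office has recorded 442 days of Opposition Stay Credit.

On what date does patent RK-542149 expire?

2016-04-04

(a) grant + 15 years → 28 September 2012.
(b) filing + 21 years → 18 January 2015.
Later of the two: 18 January 2015.
Opposition Stay Credit: +442 days → 4 April 2016.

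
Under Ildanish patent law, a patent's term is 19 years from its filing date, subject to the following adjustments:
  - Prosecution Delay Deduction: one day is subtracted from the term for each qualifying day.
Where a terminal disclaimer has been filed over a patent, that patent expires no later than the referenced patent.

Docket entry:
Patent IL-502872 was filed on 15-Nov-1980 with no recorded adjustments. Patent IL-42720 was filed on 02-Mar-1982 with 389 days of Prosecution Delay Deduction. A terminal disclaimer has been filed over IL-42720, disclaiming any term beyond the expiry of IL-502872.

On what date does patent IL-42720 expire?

1999-11-15

Natural term of IL-42720:
  Base: filing + 19 years → 2 March 2001.
  Prosecution Delay Deduction: −389 days → 7 February 2000.
Expiry of referenced patent IL-502872:
  Base: filing + 19 years → 15 November 1999.
Terminal disclaimer: IL-42720 expires on the earlier of 7 February 2000 and 15 November 1999.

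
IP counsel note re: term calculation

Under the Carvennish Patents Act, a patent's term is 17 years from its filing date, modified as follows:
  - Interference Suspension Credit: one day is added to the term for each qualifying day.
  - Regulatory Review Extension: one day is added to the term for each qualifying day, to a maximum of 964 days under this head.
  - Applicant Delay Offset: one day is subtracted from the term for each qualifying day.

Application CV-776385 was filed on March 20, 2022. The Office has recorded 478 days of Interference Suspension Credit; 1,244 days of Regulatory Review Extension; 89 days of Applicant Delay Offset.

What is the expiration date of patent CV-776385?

Base term: filing date + 17 years → 20 March 2039.
Interference Suspension Credit: +478 days → 10 July 2040.
Regulatory Review Extension: 1244 days claimed exceeds the 964-day cap, so +964 days → 1 March 2043.
Applicant Delay Offset: −89 days → 2 December 2042.

2042-12-02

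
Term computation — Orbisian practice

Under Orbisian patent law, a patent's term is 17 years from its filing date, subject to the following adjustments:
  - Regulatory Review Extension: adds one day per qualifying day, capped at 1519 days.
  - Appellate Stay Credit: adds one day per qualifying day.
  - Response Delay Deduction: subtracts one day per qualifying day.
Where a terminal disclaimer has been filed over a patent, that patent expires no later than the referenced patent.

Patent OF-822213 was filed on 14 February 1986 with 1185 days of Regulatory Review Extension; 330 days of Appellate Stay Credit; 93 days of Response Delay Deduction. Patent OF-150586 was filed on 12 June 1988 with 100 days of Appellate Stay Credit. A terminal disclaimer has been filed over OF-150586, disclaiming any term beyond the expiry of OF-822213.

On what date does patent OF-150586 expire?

2005-09-20

Natural term of OF-150586:
  Base: filing + 17 years → 12 June 2005.
  Appellate Stay Credit: +100 days → 20 September 2005.
Expiry of referenced patent OF-822213:
  Base: filing + 17 years → 14 February 2003.
  Regulatory Review Extension: 1185 days (within the 1519-day cap) → +1185 days → 14 May 2006.
  Appellate Stay Credit: +330 days → 9 April 2007.
  Response Delay Deduction: −93 days → 6 January 2007.
Terminal disclaimer: OF-150586 expires on the earlier of 20 September 2005 and 6 January 2007.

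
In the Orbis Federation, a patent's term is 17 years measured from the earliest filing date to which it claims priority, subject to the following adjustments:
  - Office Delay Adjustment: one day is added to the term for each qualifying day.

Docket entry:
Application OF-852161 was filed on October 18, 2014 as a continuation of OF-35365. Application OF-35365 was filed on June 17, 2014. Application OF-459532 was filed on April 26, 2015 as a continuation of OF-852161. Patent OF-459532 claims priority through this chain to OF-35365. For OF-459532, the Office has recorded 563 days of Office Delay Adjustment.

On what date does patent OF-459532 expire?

Earliest priority filing: 17 June 2014.
Base term: 17 June 2014 + 17 years → 17 June 2031.
Office Delay Adjustment: +563 days → 31 December 2032.

December 31, 2032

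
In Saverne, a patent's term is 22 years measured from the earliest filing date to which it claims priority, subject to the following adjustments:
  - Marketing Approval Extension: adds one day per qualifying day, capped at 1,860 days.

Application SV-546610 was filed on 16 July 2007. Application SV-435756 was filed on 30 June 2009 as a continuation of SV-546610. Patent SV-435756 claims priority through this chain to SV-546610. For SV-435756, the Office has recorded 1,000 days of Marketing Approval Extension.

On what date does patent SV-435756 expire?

Earliest priority filing: 16 July 2007.
Base term: 16 July 2007 + 22 years → 16 July 2029.
Marketing Approval Extension: 1000 days (within the 1860-day cap) → +1000 days → 11 April 2032.

April 11, 2032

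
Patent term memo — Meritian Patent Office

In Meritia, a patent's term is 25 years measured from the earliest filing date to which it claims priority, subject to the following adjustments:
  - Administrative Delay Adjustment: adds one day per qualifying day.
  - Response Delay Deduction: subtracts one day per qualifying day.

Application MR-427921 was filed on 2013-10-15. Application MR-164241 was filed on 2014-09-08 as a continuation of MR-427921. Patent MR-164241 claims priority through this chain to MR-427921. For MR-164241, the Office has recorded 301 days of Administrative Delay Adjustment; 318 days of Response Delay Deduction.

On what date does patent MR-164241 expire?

Earliest priority filing: 15 October 2013.
Base term: 15 October 2013 + 25 years → 15 October 2038.
Administrative Delay Adjustment: +301 days → 12 August 2039.
Response Delay Deduction: −318 days → 28 September 2038.

2038-09-28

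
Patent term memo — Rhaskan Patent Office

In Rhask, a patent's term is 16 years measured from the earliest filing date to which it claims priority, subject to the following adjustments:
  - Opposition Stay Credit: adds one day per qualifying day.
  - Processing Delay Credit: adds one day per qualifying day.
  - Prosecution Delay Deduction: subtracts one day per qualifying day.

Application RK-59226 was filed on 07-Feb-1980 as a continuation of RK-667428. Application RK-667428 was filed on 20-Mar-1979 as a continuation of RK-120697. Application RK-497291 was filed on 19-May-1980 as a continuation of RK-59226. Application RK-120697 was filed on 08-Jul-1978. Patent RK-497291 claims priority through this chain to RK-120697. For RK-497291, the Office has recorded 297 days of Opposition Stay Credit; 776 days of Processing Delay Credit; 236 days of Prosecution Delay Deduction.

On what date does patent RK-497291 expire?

1996-10-22

Earliest priority filing: 8 July 1978.
Base term: 8 July 1978 + 16 years → 8 July 1994.
Opposition Stay Credit: +297 days → 1 May 1995.
Processing Delay Credit: +776 days → 15 June 1997.
Prosecution Delay Deduction: −236 days → 22 October 1996.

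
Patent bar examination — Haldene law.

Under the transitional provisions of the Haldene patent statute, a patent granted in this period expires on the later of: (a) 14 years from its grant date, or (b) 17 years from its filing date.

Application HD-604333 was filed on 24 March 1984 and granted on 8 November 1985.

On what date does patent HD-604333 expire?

2001-03-24

(a) grant + 14 years → 8 November 1999.
(b) filing + 17 years → 24 March 2001.
Later of the two: 24 March 2001.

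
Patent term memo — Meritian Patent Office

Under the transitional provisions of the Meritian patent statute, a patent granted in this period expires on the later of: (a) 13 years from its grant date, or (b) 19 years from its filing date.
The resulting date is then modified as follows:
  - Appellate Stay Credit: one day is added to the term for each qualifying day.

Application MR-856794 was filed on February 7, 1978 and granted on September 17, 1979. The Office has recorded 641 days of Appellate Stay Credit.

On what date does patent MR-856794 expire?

November 10, 1998

(a) grant + 13 years → 17 September 1992.
(b) filing + 19 years → 7 February 1997.
Later of the two: 7 February 1997.
Appellate Stay Credit: +641 days → 10 November 1998.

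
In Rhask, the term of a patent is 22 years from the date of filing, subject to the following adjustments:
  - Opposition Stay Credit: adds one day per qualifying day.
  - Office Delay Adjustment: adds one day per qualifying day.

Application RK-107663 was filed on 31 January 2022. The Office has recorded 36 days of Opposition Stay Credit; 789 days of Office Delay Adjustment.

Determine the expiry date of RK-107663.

Base term: filing date + 22 years → 31 January 2044.
Opposition Stay Credit: +36 days → 7 March 2044.
Office Delay Adjustment: +789 days → 5 May 2046.

2046-05-05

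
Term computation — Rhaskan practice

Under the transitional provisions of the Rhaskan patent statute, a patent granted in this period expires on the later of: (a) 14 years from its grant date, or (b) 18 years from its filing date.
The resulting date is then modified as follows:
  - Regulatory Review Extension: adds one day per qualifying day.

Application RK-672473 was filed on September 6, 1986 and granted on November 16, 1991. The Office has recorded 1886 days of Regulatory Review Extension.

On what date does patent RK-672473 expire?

January 15, 2011

(a) grant + 14 years → 16 November 2005.
(b) filing + 18 years → 6 September 2004.
Later of the two: 16 November 2005.
Regulatory Review Extension: +1886 days → 15 January 2011.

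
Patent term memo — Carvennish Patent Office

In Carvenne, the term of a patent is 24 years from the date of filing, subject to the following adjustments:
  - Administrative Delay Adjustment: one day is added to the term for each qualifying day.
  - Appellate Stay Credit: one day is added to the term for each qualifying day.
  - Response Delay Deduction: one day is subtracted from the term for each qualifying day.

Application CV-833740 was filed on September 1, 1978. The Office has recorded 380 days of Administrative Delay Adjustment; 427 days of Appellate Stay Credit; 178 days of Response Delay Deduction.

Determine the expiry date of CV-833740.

Base term: filing date + 24 years → 1 September 2002.
Administrative Delay Adjustment: +380 days → 16 September 2003.
Appellate Stay Credit: +427 days → 16 November 2004.
Response Delay Deduction: −178 days → 22 May 2004.

2004-05-22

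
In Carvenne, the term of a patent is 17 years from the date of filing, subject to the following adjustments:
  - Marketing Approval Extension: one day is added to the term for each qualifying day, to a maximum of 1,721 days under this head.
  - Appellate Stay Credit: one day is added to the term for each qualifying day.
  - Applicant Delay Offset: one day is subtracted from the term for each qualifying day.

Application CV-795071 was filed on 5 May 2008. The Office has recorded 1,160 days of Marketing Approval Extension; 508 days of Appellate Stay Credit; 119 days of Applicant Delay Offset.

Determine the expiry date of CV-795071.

Base term: filing date + 17 years → 5 May 2025.
Marketing Approval Extension: 1160 days (within the 1721-day cap) → +1160 days → 8 July 2028.
Appellate Stay Credit: +508 days → 28 November 2029.
Applicant Delay Offset: −119 days → 1 August 2029.

2029-08-01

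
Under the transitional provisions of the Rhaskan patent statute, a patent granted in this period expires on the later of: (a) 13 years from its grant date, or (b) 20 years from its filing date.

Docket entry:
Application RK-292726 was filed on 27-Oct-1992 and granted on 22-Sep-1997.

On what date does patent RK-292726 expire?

(a) grant + 13 years → 22 September 2010.
(b) filing + 20 years → 27 October 2012.
Later of the two: 27 October 2012.

October 27, 2012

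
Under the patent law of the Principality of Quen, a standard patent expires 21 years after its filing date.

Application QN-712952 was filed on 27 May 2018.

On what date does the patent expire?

2039-05-27

Filing date + 21 years → 27 May 2039.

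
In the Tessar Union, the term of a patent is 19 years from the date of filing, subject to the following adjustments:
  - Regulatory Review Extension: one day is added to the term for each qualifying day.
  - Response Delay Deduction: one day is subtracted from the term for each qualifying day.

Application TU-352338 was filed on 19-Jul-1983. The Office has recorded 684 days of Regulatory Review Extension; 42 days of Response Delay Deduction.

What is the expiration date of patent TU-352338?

2004-04-21

Base term: filing date + 19 years → 19 July 2002.
Regulatory Review Extension: +684 days → 2 June 2004.
Response Delay Deduction: −42 days → 21 April 2004.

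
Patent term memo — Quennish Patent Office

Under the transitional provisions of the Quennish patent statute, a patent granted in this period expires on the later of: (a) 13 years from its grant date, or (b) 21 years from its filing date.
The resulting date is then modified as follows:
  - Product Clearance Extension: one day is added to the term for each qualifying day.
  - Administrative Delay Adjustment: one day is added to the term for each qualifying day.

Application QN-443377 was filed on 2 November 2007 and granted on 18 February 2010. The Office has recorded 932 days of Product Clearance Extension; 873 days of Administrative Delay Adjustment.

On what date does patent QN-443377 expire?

October 12, 2033

(a) grant + 13 years → 18 February 2023.
(b) filing + 21 years → 2 November 2028.
Later of the two: 2 November 2028.
Product Clearance Extension: +932 days → 23 May 2031.
Administrative Delay Adjustment: +873 days → 12 October 2033.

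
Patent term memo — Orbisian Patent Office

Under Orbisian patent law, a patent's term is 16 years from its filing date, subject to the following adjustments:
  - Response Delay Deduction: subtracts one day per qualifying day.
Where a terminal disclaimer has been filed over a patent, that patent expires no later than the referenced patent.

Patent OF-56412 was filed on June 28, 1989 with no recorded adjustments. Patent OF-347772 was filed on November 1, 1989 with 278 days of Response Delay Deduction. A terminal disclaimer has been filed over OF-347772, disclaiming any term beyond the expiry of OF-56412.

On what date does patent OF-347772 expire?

January 27, 2005

Natural term of OF-347772:
  Base: filing + 16 years → 1 November 2005.
  Response Delay Deduction: −278 days → 27 January 2005.
Expiry of referenced patent OF-56412:
  Base: filing + 16 years → 28 June 2005.
Terminal disclaimer: OF-347772 expires on the earlier of 27 January 2005 and 28 June 2005.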